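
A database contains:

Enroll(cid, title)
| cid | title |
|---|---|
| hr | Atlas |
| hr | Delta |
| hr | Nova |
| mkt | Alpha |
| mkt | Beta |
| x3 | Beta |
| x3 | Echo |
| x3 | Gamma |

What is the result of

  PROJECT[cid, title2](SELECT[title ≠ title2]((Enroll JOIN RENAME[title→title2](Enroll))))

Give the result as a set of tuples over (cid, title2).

ρ[title→title2]: schema becomes (cid, title2); tuples unchanged.
Enroll ⋈ RENAME[title→title2](Enroll) (natural join on cid): {(hr, Atlas, Atlas), (hr, Atlas, Delta), (hr, Atlas, Nova), (hr, Delta, Atlas), (hr, Delta, Delta), (hr, Delta, Nova), (hr, Nova, Atlas), (hr, Nova, Delta), (hr, Nova, Nova), (mkt, Alpha, Alpha), (mkt, Alpha, Beta), (mkt, Beta, Alpha), (mkt, Beta, Beta), (x3, Beta, Beta), (x3, Beta, Echo), (x3, Beta, Gamma), (x3, Echo, Beta), (x3, Echo, Echo), (x3, Echo, Gamma), (x3, Gamma, Beta), (x3, Gamma, Echo), (x3, Gamma, Gamma)}
σ[title ≠ title2]: keep tuples satisfying title ≠ title2 → {(hr, Atlas, Delta), (hr, Atlas, Nova), (hr, Delta, Atlas), (hr, Delta, Nova), (hr, Nova, Atlas), (hr, Nova, Delta), (mkt, Alpha, Beta), (mkt, Beta, Alpha), (x3, Beta, Echo), (x3, Beta, Gamma), (x3, Echo, Beta), (x3, Echo, Gamma), (x3, Gamma, Beta), (x3, Gamma, Echo)}
π[cid, title2]: project onto (cid, title2) (6 duplicate(s) eliminated) → {(hr, Atlas), (hr, Delta), (hr, Nova), (mkt, Alpha), (mkt, Beta), (x3, Beta), (x3, Echo), (x3, Gamma)}

{(hr, Atlas), (hr, Delta), (hr, Nova), (mkt, Alpha), (mkt, Beta), (x3, Beta), (x3, Echo), (x3, Gamma)}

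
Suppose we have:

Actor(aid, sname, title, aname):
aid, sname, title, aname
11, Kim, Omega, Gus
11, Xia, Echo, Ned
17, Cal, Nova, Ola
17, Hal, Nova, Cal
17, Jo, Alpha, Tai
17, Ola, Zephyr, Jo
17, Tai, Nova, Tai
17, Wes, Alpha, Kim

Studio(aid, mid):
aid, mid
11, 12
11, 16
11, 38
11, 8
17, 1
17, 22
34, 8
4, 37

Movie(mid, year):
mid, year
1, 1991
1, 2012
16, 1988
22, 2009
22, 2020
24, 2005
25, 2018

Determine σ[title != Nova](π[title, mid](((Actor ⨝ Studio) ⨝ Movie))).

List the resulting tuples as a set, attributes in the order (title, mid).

Natural join on aid: {(11, Kim, Omega, Gus, 12), (11, Kim, Omega, Gus, 16), (11, Kim, Omega, Gus, 38), (11, Kim, Omega, Gus, 8), (11, Xia, Echo, Ned, 12), (11, Xia, Echo, Ned, 16), (11, Xia, Echo, Ned, 38), (11, Xia, Echo, Ned, 8), (17, Cal, Nova, Ola, 1), (17, Cal, Nova, Ola, 22), (17, Hal, Nova, Cal, 1), (17, Hal, Nova, Cal, 22), (17, Jo, Alpha, Tai, 1), (17, Jo, Alpha, Tai, 22), (17, Ola, Zephyr, Jo, 1), (17, Ola, Zephyr, Jo, 22), (17, Tai, Nova, Tai, 1), (17, Tai, Nova, Tai, 22), (17, Wes, Alpha, Kim, 1), (17, Wes, Alpha, Kim, 22)}
Natural join on mid: {(11, Kim, Omega, Gus, 16, 1988), (11, Xia, Echo, Ned, 16, 1988), (17, Cal, Nova, Ola, 1, 1991), (17, Cal, Nova, Ola, 1, 2012), (17, Cal, Nova, Ola, 22, 2009), (17, Cal, Nova, Ola, 22, 2020), (17, Hal, Nova, Cal, 1, 1991), (17, Hal, Nova, Cal, 1, 2012), (17, Hal, Nova, Cal, 22, 2009), (17, Hal, Nova, Cal, 22, 2020), (17, Jo, Alpha, Tai, 1, 1991), (17, Jo, Alpha, Tai, 1, 2012), (17, Jo, Alpha, Tai, 22, 2009), (17, Jo, Alpha, Tai, 22, 2020), (17, Ola, Zephyr, Jo, 1, 1991), (17, Ola, Zephyr, Jo, 1, 2012), (17, Ola, Zephyr, Jo, 22, 2009), (17, Ola, Zephyr, Jo, 22, 2020), (17, Tai, Nova, Tai, 1, 1991), (17, Tai, Nova, Tai, 1, 2012), (17, Tai, Nova, Tai, 22, 2009), (17, Tai, Nova, Tai, 22, 2020), (17, Wes, Alpha, Kim, 1, 1991), (17, Wes, Alpha, Kim, 1, 2012), (17, Wes, Alpha, Kim, 22, 2009), (17, Wes, Alpha, Kim, 22, 2020)}
π_{title, mid} gives {(Alpha, 1), (Alpha, 22), (Echo, 16), (Nova, 1), (Nova, 22), (Omega, 16), (Zephyr, 1), (Zephyr, 22)} (18 duplicate(s) eliminated).
Filtering on title != Nova leaves {(Alpha, 1), (Alpha, 22), (Echo, 16), (Omega, 16), (Zephyr, 1), (Zephyr, 22)}.

{(Alpha, 1), (Alpha, 22), (Echo, 16), (Omega, 16), (Zephyr, 1), (Zephyr, 22)}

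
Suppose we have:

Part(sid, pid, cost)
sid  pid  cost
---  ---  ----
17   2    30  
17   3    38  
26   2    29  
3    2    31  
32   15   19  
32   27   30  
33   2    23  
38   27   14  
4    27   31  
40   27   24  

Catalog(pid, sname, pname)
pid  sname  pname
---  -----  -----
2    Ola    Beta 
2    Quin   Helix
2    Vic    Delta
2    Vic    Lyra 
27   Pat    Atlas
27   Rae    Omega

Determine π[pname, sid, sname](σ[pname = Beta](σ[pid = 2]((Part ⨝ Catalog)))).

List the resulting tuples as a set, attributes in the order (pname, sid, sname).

Part ⋈ Catalog (natural join on pid): {(17, 2, 30, Ola, Beta), (17, 2, 30, Quin, Helix), (17, 2, 30, Vic, Delta), (17, 2, 30, Vic, Lyra), (26, 2, 29, Ola, Beta), (26, 2, 29, Quin, Helix), (26, 2, 29, Vic, Delta), (26, 2, 29, Vic, Lyra), (3, 2, 31, Ola, Beta), (3, 2, 31, Quin, Helix), (3, 2, 31, Vic, Delta), (3, 2, 31, Vic, Lyra), (32, 27, 30, Pat, Atlas), (32, 27, 30, Rae, Omega), (33, 2, 23, Ola, Beta), (33, 2, 23, Quin, Helix), (33, 2, 23, Vic, Delta), (33, 2, 23, Vic, Lyra), (38, 27, 14, Pat, Atlas), (38, 27, 14, Rae, Omega), (4, 27, 31, Pat, Atlas), (4, 27, 31, Rae, Omega), (40, 27, 24, Pat, Atlas), (40, 27, 24, Rae, Omega)}
Filtering on pid = 2 leaves {(17, 2, 30, Ola, Beta), (17, 2, 30, Quin, Helix), (17, 2, 30, Vic, Delta), (17, 2, 30, Vic, Lyra), (26, 2, 29, Ola, Beta), (26, 2, 29, Quin, Helix), (26, 2, 29, Vic, Delta), (26, 2, 29, Vic, Lyra), (3, 2, 31, Ola, Beta), (3, 2, 31, Quin, Helix), (3, 2, 31, Vic, Delta), (3, 2, 31, Vic, Lyra), (33, 2, 23, Ola, Beta), (33, 2, 23, Quin, Helix), (33, 2, 23, Vic, Delta), (33, 2, 23, Vic, Lyra)}.
Filtering on pname = Beta leaves {(17, 2, 30, Ola, Beta), (26, 2, 29, Ola, Beta), (3, 2, 31, Ola, Beta), (33, 2, 23, Ola, Beta)}.
Projecting to pname, sid, sname: {(Beta, 17, Ola), (Beta, 26, Ola), (Beta, 3, Ola), (Beta, 33, Ola)}

{(Beta, 17, Ola), (Beta, 26, Ola), (Beta, 3, Ola), (Beta, 33, Ola)}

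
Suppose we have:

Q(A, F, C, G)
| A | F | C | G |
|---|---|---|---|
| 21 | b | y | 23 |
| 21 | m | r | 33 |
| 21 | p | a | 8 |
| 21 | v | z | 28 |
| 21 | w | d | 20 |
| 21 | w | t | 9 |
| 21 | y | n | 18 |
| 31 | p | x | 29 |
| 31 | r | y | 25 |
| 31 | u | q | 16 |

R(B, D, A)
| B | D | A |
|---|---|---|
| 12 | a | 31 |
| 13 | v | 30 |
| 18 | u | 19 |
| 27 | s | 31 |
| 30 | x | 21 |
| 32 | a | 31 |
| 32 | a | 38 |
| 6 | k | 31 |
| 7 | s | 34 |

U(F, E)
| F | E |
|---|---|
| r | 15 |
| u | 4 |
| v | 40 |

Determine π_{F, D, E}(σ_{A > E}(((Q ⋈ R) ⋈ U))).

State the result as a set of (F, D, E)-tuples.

{(r, a, 15), (r, k, 15), (r, s, 15), (u, a, 4), (u, k, 4), (u, s, 4)}

Natural join on A: {(21, b, y, 23, 30, x), (21, m, r, 33, 30, x), (21, p, a, 8, 30, x), (21, v, z, 28, 30, x), (21, w, d, 20, 30, x), (21, w, t, 9, 30, x), (21, y, n, 18, 30, x), (31, p, x, 29, 12, a), (31, p, x, 29, 27, s), (31, p, x, 29, 32, a), (31, p, x, 29, 6, k), (31, r, y, 25, 12, a), (31, r, y, 25, 27, s), (31, r, y, 25, 32, a), (31, r, y, 25, 6, k), (31, u, q, 16, 12, a), (31, u, q, 16, 27, s), (31, u, q, 16, 32, a), (31, u, q, 16, 6, k)}
Natural join on F: {(21, v, z, 28, 30, x, 40), (31, r, y, 25, 12, a, 15), (31, r, y, 25, 27, s, 15), (31, r, y, 25, 32, a, 15), (31, r, y, 25, 6, k, 15), (31, u, q, 16, 12, a, 4), (31, u, q, 16, 27, s, 4), (31, u, q, 16, 32, a, 4), (31, u, q, 16, 6, k, 4)}
Filtering on A > E leaves {(31, r, y, 25, 12, a, 15), (31, r, y, 25, 27, s, 15), (31, r, y, 25, 32, a, 15), (31, r, y, 25, 6, k, 15), (31, u, q, 16, 12, a, 4), (31, u, q, 16, 27, s, 4), (31, u, q, 16, 32, a, 4), (31, u, q, 16, 6, k, 4)}.
π_{F, D, E} gives {(r, a, 15), (r, k, 15), (r, s, 15), (u, a, 4), (u, k, 4), (u, s, 4)} (2 duplicate(s) eliminated).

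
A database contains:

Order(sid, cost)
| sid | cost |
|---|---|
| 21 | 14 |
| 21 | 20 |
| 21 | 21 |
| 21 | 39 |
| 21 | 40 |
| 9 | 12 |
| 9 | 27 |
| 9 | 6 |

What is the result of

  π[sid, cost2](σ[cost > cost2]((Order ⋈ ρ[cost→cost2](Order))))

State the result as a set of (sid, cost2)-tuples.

{(21, 14), (21, 20), (21, 21), (21, 39), (9, 12), (9, 6)}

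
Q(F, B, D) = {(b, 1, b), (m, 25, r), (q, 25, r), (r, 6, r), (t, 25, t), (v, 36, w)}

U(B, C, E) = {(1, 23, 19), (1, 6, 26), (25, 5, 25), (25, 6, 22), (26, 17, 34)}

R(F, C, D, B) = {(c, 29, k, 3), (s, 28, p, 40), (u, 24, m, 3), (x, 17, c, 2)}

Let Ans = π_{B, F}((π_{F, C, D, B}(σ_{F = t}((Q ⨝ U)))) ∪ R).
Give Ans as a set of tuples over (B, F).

{(2, x), (25, t), (3, c), (3, u), (40, s)}

Natural join on B: {(b, 1, b, 23, 19), (b, 1, b, 6, 26), (m, 25, r, 5, 25), (m, 25, r, 6, 22), (q, 25, r, 5, 25), (q, 25, r, 6, 22), (t, 25, t, 5, 25), (t, 25, t, 6, 22)}
Filtering on F = t leaves {(t, 25, t, 5, 25), (t, 25, t, 6, 22)}.
Projecting to F, C, D, B: {(t, 5, t, 25), (t, 6, t, 25)}
Union: {(t, 5, t, 25), (t, 6, t, 25)} with {(c, 29, k, 3), (s, 28, p, 40), (u, 24, m, 3), (x, 17, c, 2)} → {(c, 29, k, 3), (s, 28, p, 40), (t, 5, t, 25), (t, 6, t, 25), (u, 24, m, 3), (x, 17, c, 2)}
Projecting to B, F (1 duplicate(s) eliminated): {(2, x), (25, t), (3, c), (3, u), (40, s)}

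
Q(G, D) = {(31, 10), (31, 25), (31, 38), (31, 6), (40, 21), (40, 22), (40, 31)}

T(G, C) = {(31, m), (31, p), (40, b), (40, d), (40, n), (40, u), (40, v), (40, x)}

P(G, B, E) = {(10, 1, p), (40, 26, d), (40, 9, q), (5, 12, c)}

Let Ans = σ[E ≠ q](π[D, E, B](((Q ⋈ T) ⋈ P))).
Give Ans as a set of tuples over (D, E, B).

Natural join on G: {(31, 10, m), (31, 10, p), (31, 25, m), (31, 25, p), (31, 38, m), (31, 38, p), (31, 6, m), (31, 6, p), (40, 21, b), (40, 21, d), (40, 21, n), (40, 21, u), (40, 21, v), (40, 21, x), (40, 22, b), (40, 22, d), (40, 22, n), (40, 22, u), (40, 22, v), (40, 22, x), (40, 31, b), (40, 31, d), (40, 31, n), (40, 31, u), (40, 31, v), (40, 31, x)}
Natural join on G: {(40, 21, b, 26, d), (40, 21, b, 9, q), (40, 21, d, 26, d), (40, 21, d, 9, q), (40, 21, n, 26, d), (40, 21, n, 9, q), (40, 21, u, 26, d), (40, 21, u, 9, q), (40, 21, v, 26, d), (40, 21, v, 9, q), (40, 21, x, 26, d), (40, 21, x, 9, q), (40, 22, b, 26, d), (40, 22, b, 9, q), (40, 22, d, 26, d), (40, 22, d, 9, q), (40, 22, n, 26, d), (40, 22, n, 9, q), (40, 22, u, 26, d), (40, 22, u, 9, q), (40, 22, v, 26, d), (40, 22, v, 9, q), (40, 22, x, 26, d), (40, 22, x, 9, q), (40, 31, b, 26, d), (40, 31, b, 9, q), (40, 31, d, 26, d), (40, 31, d, 9, q), (40, 31, n, 26, d), (40, 31, n, 9, q), (40, 31, u, 26, d), (40, 31, u, 9, q), (40, 31, v, 26, d), (40, 31, v, 9, q), (40, 31, x, 26, d), (40, 31, x, 9, q)}
π_{D, E, B} gives {(21, d, 26), (21, q, 9), (22, d, 26), (22, q, 9), (31, d, 26), (31, q, 9)} (30 duplicate(s) eliminated).
σ[E ≠ q]: keep tuples satisfying E ≠ q → {(21, d, 26), (22, d, 26), (31, d, 26)}

{(21, d, 26), (22, d, 26), (31, d, 26)}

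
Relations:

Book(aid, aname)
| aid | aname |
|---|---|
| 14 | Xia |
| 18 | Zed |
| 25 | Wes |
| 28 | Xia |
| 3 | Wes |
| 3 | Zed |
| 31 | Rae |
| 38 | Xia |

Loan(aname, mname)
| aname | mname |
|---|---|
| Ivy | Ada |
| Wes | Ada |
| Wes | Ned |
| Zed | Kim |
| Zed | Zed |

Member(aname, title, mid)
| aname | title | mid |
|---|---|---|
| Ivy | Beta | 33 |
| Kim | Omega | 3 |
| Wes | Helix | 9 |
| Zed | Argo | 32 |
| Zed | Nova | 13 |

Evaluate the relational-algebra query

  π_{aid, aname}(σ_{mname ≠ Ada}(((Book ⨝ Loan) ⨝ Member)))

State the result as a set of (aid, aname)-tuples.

{(18, Zed), (25, Wes), (3, Wes), (3, Zed)}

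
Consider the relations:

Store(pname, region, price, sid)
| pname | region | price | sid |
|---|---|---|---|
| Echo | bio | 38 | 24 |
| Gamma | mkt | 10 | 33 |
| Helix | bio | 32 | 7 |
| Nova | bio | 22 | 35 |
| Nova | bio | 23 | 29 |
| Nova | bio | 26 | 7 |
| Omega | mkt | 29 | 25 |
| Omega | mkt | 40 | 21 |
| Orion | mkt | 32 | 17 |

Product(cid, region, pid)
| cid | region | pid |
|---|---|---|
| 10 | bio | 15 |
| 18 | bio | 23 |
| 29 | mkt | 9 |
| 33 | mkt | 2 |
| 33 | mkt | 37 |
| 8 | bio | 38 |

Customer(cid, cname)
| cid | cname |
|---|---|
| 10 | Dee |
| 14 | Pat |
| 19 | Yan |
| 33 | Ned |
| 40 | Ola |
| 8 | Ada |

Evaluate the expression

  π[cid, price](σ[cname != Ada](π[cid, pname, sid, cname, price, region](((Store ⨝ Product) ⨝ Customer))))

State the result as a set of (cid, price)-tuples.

{(10, 22), (10, 23), (10, 26), (10, 32), (10, 38), (33, 10), (33, 29), (33, 32), (33, 40)}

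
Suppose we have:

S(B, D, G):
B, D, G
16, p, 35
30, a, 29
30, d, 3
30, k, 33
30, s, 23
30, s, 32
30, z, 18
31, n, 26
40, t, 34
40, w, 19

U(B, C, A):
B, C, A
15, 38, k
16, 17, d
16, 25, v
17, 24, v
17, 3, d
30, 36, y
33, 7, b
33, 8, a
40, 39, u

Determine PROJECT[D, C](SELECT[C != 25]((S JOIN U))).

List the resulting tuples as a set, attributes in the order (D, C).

{(a, 36), (d, 36), (k, 36), (p, 17), (s, 36), (t, 39), (w, 39), (z, 36)}

Joining S and U on B yields {(16, p, 35, 17, d), (16, p, 35, 25, v), (30, a, 29, 36, y), (30, d, 3, 36, y), (30, k, 33, 36, y), (30, s, 23, 36, y), (30, s, 32, 36, y), (30, z, 18, 36, y), (40, t, 34, 39, u), (40, w, 19, 39, u)}.
Apply σ_{C != 25}; surviving tuples: {(16, p, 35, 17, d), (30, a, 29, 36, y), (30, d, 3, 36, y), (30, k, 33, 36, y), (30, s, 23, 36, y), (30, s, 32, 36, y), (30, z, 18, 36, y), (40, t, 34, 39, u), (40, w, 19, 39, u)}
Projecting to D, C (1 duplicate(s) eliminated): {(a, 36), (d, 36), (k, 36), (p, 17), (s, 36), (t, 39), (w, 39), (z, 36)}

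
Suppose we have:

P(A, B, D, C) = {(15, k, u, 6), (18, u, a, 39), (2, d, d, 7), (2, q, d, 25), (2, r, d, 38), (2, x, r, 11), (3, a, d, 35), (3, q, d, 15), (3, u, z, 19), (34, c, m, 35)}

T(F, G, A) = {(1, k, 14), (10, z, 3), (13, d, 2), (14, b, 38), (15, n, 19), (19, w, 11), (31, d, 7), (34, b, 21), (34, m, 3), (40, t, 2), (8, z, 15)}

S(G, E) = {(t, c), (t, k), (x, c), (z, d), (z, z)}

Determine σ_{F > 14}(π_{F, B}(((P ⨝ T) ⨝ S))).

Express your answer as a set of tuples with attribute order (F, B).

{(40, d), (40, q), (40, r), (40, x)}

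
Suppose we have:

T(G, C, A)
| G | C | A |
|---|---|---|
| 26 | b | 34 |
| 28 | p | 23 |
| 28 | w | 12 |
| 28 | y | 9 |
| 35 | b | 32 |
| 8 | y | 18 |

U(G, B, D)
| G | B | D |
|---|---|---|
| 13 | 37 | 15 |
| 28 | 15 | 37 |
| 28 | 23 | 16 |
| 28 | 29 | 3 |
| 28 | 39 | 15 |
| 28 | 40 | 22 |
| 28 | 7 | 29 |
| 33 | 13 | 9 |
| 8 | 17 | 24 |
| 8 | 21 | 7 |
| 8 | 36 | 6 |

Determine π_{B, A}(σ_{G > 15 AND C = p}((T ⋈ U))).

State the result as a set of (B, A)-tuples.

{(15, 23), (23, 23), (29, 23), (39, 23), (40, 23), (7, 23)}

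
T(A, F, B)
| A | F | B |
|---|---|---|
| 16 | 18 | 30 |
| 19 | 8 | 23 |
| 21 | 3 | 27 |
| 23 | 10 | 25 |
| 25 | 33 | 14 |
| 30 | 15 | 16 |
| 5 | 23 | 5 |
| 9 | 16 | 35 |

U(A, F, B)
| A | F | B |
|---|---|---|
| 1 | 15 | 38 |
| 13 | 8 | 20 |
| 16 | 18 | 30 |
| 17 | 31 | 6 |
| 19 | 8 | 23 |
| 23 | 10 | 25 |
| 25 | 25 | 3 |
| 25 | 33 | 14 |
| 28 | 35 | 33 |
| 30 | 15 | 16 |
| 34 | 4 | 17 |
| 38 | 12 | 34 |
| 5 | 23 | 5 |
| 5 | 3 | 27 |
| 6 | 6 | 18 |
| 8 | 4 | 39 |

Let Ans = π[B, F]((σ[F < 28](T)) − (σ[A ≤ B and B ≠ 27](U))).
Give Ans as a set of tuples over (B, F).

Filtering on F < 28 leaves {(16, 18, 30), (19, 8, 23), (21, 3, 27), (23, 10, 25), (30, 15, 16), (5, 23, 5), (9, 16, 35)}.
Filtering on A ≤ B and B ≠ 27 leaves {(1, 15, 38), (13, 8, 20), (16, 18, 30), (19, 8, 23), (23, 10, 25), (28, 35, 33), (5, 23, 5), (6, 6, 18), (8, 4, 39)}.
Taking the difference: {(21, 3, 27), (30, 15, 16), (9, 16, 35)}
Projecting to B, F: {(16, 15), (27, 3), (35, 16)}

{(16, 15), (27, 3), (35, 16)}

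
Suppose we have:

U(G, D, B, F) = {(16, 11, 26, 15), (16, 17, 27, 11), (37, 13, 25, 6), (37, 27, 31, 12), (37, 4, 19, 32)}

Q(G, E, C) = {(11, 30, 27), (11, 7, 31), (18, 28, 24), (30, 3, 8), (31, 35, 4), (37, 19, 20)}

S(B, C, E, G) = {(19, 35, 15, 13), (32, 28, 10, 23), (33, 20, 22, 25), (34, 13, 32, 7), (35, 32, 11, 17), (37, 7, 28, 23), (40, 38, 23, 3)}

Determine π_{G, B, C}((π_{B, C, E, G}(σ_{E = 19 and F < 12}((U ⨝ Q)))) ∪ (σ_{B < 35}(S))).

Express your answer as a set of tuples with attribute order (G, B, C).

{(13, 19, 35), (23, 32, 28), (25, 33, 20), (37, 25, 20), (7, 34, 13)}

U ⋈ Q (natural join on G): {(37, 13, 25, 6, 19, 20), (37, 27, 31, 12, 19, 20), (37, 4, 19, 32, 19, 20)}
σ[E = 19 and F < 12]: keep tuples satisfying E = 19 and F < 12 → {(37, 13, 25, 6, 19, 20)}
π[B, C, E, G]: project onto (B, C, E, G) → {(25, 20, 19, 37)}
σ[B < 35]: keep tuples satisfying B < 35 → {(19, 35, 15, 13), (32, 28, 10, 23), (33, 20, 22, 25), (34, 13, 32, 7)}
Union: {(25, 20, 19, 37)} with {(19, 35, 15, 13), (32, 28, 10, 23), (33, 20, 22, 25), (34, 13, 32, 7)} → {(19, 35, 15, 13), (25, 20, 19, 37), (32, 28, 10, 23), (33, 20, 22, 25), (34, 13, 32, 7)}
π[G, B, C]: project onto (G, B, C) → {(13, 19, 35), (23, 32, 28), (25, 33, 20), (37, 25, 20), (7, 34, 13)}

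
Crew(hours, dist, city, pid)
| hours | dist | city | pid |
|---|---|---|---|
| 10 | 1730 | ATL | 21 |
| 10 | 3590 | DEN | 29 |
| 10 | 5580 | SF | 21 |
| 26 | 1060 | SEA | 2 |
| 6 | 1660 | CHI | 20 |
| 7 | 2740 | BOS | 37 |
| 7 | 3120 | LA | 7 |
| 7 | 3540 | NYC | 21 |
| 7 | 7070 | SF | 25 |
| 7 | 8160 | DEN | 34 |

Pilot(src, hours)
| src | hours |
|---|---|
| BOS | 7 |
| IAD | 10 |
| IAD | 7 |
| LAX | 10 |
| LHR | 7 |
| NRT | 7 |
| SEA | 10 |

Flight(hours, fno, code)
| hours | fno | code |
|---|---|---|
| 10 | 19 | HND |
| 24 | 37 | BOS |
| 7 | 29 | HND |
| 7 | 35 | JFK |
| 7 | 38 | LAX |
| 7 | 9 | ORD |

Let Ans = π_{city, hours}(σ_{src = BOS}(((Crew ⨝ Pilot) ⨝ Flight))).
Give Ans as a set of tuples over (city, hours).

{(BOS, 7), (DEN, 7), (LA, 7), (NYC, 7), (SF, 7)}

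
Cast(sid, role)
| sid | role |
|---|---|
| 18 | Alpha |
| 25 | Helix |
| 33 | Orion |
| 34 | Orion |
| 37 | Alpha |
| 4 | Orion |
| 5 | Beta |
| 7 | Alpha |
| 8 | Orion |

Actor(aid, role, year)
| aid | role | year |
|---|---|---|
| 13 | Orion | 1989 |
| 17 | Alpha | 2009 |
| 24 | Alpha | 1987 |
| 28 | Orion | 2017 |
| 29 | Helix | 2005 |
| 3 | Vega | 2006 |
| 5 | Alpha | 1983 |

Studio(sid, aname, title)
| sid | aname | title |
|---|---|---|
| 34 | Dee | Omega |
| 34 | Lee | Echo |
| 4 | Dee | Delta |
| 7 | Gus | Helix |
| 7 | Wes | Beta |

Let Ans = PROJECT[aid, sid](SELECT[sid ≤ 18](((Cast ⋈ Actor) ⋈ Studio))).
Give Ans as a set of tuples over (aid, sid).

{(13, 4), (17, 7), (24, 7), (28, 4), (5, 7)}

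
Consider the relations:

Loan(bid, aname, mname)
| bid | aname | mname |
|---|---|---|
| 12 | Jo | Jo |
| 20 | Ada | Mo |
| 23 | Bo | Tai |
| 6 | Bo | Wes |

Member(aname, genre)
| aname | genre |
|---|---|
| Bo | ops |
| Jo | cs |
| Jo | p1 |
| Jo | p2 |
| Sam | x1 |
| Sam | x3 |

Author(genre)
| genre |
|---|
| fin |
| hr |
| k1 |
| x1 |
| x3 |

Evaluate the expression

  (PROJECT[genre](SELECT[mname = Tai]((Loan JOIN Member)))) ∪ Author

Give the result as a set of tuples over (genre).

{fin, hr, k1, ops, x1, x3}

Natural join on aname: {(12, Jo, Jo, cs), (12, Jo, Jo, p1), (12, Jo, Jo, p2), (23, Bo, Tai, ops), (6, Bo, Wes, ops)}
Apply σ_{mname = Tai}; surviving tuples: {(23, Bo, Tai, ops)}
π_{genre} gives {ops}.
Union: {ops} with {fin, hr, k1, x1, x3} → {fin, hr, k1, ops, x1, x3}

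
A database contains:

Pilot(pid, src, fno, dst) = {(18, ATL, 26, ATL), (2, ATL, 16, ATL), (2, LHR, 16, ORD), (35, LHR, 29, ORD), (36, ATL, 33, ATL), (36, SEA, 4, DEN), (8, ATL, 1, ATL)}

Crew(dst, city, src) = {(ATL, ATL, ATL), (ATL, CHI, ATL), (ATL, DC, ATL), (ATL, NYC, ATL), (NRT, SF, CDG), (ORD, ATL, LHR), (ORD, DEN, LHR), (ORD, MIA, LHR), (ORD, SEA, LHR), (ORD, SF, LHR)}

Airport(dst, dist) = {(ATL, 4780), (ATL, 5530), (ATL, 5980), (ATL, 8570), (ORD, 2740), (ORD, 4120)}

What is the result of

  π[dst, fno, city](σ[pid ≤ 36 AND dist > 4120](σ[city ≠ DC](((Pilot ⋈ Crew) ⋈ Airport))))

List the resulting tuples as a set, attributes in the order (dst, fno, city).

{(ATL, 1, ATL), (ATL, 1, CHI), (ATL, 1, NYC), (ATL, 16, ATL), (ATL, 16, CHI), (ATL, 16, NYC), (ATL, 26, ATL), (ATL, 26, CHI), (ATL, 26, NYC), (ATL, 33, ATL), (ATL, 33, CHI), (ATL, 33, NYC)}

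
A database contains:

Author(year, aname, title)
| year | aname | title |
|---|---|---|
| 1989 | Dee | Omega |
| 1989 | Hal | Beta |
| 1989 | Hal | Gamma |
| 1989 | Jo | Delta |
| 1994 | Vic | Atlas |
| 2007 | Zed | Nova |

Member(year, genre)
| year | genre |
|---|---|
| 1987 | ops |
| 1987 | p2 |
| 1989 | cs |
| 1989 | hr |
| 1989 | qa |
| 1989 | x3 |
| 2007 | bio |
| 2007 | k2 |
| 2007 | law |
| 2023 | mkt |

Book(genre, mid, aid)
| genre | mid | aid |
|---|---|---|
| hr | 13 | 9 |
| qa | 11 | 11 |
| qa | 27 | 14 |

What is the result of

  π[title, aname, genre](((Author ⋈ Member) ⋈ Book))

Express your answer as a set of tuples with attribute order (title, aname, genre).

{(Beta, Hal, hr), (Beta, Hal, qa), (Delta, Jo, hr), (Delta, Jo, qa), (Gamma, Hal, hr), (Gamma, Hal, qa), (Omega, Dee, hr), (Omega, Dee, qa)}

Author ⋈ Member (natural join on year): {(1989, Dee, Omega, cs), (1989, Dee, Omega, hr), (1989, Dee, Omega, qa), (1989, Dee, Omega, x3), (1989, Hal, Beta, cs), (1989, Hal, Beta, hr), (1989, Hal, Beta, qa), (1989, Hal, Beta, x3), (1989, Hal, Gamma, cs), (1989, Hal, Gamma, hr), (1989, Hal, Gamma, qa), (1989, Hal, Gamma, x3), (1989, Jo, Delta, cs), (1989, Jo, Delta, hr), (1989, Jo, Delta, qa), (1989, Jo, Delta, x3), (2007, Zed, Nova, bio), (2007, Zed, Nova, k2), (2007, Zed, Nova, law)}
(Author ⋈ Member) ⋈ Book (natural join on genre): {(1989, Dee, Omega, hr, 13, 9), (1989, Dee, Omega, qa, 11, 11), (1989, Dee, Omega, qa, 27, 14), (1989, Hal, Beta, hr, 13, 9), (1989, Hal, Beta, qa, 11, 11), (1989, Hal, Beta, qa, 27, 14), (1989, Hal, Gamma, hr, 13, 9), (1989, Hal, Gamma, qa, 11, 11), (1989, Hal, Gamma, qa, 27, 14), (1989, Jo, Delta, hr, 13, 9), (1989, Jo, Delta, qa, 11, 11), (1989, Jo, Delta, qa, 27, 14)}
π[title, aname, genre]: project onto (title, aname, genre) (4 duplicate(s) eliminated) → {(Beta, Hal, hr), (Beta, Hal, qa), (Delta, Jo, hr), (Delta, Jo, qa), (Gamma, Hal, hr), (Gamma, Hal, qa), (Omega, Dee, hr), (Omega, Dee, qa)}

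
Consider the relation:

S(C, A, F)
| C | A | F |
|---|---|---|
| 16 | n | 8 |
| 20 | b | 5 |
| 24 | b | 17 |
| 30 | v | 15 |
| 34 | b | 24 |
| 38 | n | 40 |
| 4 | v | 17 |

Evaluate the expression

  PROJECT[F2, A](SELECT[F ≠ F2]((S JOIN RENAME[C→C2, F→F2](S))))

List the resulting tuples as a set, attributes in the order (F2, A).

{(15, v), (17, b), (17, v), (24, b), (40, n), (5, b), (8, n)}

ρ[C→C2, F→F2]: schema becomes (C2, A, F2); tuples unchanged.
Joining S and RENAME[C→C2, F→F2](S) on A yields {(16, n, 8, 16, 8), (16, n, 8, 38, 40), (20, b, 5, 20, 5), (20, b, 5, 24, 17), (20, b, 5, 34, 24), (24, b, 17, 20, 5), (24, b, 17, 24, 17), (24, b, 17, 34, 24), (30, v, 15, 30, 15), (30, v, 15, 4, 17), (34, b, 24, 20, 5), (34, b, 24, 24, 17), (34, b, 24, 34, 24), (38, n, 40, 16, 8), (38, n, 40, 38, 40), (4, v, 17, 30, 15), (4, v, 17, 4, 17)}.
Apply σ_{F ≠ F2}; surviving tuples: {(16, n, 8, 38, 40), (20, b, 5, 24, 17), (20, b, 5, 34, 24), (24, b, 17, 20, 5), (24, b, 17, 34, 24), (30, v, 15, 4, 17), (34, b, 24, 20, 5), (34, b, 24, 24, 17), (38, n, 40, 16, 8), (4, v, 17, 30, 15)}
Projecting to F2, A (3 duplicate(s) eliminated): {(15, v), (17, b), (17, v), (24, b), (40, n), (5, b), (8, n)}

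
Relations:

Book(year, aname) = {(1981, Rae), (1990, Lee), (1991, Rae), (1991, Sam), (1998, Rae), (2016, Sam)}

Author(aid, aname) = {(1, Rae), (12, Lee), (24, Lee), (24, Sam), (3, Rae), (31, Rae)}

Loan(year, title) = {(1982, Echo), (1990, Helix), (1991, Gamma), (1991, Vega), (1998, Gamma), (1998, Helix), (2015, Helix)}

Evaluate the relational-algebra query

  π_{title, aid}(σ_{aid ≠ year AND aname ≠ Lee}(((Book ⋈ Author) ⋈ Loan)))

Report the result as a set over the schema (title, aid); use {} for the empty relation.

{(Gamma, 1), (Gamma, 24), (Gamma, 3), (Gamma, 31), (Helix, 1), (Helix, 3), (Helix, 31), (Vega, 1), (Vega, 24), (Vega, 3), (Vega, 31)}

Natural join on aname: {(1981, Rae, 1), (1981, Rae, 3), (1981, Rae, 31), (1990, Lee, 12), (1990, Lee, 24), (1991, Rae, 1), (1991, Rae, 3), (1991, Rae, 31), (1991, Sam, 24), (1998, Rae, 1), (1998, Rae, 3), (1998, Rae, 31), (2016, Sam, 24)}
Natural join on year: {(1990, Lee, 12, Helix), (1990, Lee, 24, Helix), (1991, Rae, 1, Gamma), (1991, Rae, 1, Vega), (1991, Rae, 3, Gamma), (1991, Rae, 3, Vega), (1991, Rae, 31, Gamma), (1991, Rae, 31, Vega), (1991, Sam, 24, Gamma), (1991, Sam, 24, Vega), (1998, Rae, 1, Gamma), (1998, Rae, 1, Helix), (1998, Rae, 3, Gamma), (1998, Rae, 3, Helix), (1998, Rae, 31, Gamma), (1998, Rae, 31, Helix)}
Filtering on aid ≠ year AND aname ≠ Lee leaves {(1991, Rae, 1, Gamma), (1991, Rae, 1, Vega), (1991, Rae, 3, Gamma), (1991, Rae, 3, Vega), (1991, Rae, 31, Gamma), (1991, Rae, 31, Vega), (1991, Sam, 24, Gamma), (1991, Sam, 24, Vega), (1998, Rae, 1, Gamma), (1998, Rae, 1, Helix), (1998, Rae, 3, Gamma), (1998, Rae, 3, Helix), (1998, Rae, 31, Gamma), (1998, Rae, 31, Helix)}.
Projecting to title, aid (3 duplicate(s) eliminated): {(Gamma, 1), (Gamma, 24), (Gamma, 3), (Gamma, 31), (Helix, 1), (Helix, 3), (Helix, 31), (Vega, 1), (Vega, 24), (Vega, 3), (Vega, 31)}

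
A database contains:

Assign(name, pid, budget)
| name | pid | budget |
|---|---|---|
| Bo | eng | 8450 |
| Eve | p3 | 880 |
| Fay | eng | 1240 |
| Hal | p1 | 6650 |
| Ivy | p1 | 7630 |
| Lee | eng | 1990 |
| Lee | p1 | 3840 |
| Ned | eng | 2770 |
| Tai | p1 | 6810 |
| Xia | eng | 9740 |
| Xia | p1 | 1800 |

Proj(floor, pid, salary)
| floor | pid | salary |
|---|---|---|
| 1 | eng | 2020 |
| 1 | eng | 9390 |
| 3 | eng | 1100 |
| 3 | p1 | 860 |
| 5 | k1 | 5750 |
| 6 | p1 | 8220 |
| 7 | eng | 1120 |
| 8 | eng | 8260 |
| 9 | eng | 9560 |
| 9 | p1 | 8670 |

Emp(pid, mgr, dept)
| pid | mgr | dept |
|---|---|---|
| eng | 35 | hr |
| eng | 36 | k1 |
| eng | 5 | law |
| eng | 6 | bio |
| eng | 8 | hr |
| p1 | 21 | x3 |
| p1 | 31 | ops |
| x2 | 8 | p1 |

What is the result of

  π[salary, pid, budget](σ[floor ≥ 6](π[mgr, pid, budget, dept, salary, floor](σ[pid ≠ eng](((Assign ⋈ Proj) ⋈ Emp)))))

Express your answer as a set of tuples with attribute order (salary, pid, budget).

{(8220, p1, 1800), (8220, p1, 3840), (8220, p1, 6650), (8220, p1, 6810), (8220, p1, 7630), (8670, p1, 1800), (8670, p1, 3840), (8670, p1, 6650), (8670, p1, 6810), (8670, p1, 7630)}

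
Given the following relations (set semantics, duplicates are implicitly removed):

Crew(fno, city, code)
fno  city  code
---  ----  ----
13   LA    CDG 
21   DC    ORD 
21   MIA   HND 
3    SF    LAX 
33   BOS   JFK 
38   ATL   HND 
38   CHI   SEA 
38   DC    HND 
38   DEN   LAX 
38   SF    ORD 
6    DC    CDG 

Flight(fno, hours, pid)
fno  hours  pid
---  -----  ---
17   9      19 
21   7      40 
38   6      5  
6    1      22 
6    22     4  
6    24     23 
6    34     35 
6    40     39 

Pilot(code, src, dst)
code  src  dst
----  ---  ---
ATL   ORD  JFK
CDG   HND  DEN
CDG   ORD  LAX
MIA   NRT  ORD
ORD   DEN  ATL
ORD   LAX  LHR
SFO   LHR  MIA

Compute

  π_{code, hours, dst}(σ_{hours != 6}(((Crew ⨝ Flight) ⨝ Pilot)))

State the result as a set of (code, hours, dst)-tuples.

{(CDG, 1, DEN), (CDG, 1, LAX), (CDG, 22, DEN), (CDG, 22, LAX), (CDG, 24, DEN), (CDG, 24, LAX), (CDG, 34, DEN), (CDG, 34, LAX), (CDG, 40, DEN), (CDG, 40, LAX), (ORD, 7, ATL), (ORD, 7, LHR)}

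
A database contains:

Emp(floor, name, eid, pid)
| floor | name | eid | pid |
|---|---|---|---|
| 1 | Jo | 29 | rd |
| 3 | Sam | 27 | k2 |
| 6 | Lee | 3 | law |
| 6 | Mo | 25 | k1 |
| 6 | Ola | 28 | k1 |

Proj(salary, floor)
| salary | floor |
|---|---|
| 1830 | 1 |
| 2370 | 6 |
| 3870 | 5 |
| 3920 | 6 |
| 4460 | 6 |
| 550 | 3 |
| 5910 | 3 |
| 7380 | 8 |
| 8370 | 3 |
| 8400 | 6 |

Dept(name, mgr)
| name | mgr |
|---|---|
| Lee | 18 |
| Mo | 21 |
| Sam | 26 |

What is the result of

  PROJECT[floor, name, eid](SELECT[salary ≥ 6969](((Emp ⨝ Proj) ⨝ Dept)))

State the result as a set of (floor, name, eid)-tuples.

{(3, Sam, 27), (6, Lee, 3), (6, Mo, 25)}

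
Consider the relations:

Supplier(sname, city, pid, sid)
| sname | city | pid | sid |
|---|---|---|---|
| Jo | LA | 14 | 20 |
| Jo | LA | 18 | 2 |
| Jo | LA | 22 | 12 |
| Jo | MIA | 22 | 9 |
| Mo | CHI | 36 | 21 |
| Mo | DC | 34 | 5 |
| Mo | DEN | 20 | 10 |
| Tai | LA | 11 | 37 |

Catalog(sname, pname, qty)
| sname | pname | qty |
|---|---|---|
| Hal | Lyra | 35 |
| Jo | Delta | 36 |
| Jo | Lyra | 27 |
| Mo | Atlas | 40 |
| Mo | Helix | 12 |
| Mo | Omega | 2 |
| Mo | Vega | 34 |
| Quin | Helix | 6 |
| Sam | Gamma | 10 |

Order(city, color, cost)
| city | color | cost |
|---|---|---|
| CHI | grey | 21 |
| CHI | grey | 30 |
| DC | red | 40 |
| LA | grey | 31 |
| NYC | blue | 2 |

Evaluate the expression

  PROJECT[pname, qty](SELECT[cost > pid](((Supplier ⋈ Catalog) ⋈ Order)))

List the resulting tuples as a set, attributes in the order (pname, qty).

{(Atlas, 40), (Delta, 36), (Helix, 12), (Lyra, 27), (Omega, 2), (Vega, 34)}

Supplier ⋈ Catalog (natural join on sname): {(Jo, LA, 14, 20, Delta, 36), (Jo, LA, 14, 20, Lyra, 27), (Jo, LA, 18, 2, Delta, 36), (Jo, LA, 18, 2, Lyra, 27), (Jo, LA, 22, 12, Delta, 36), (Jo, LA, 22, 12, Lyra, 27), (Jo, MIA, 22, 9, Delta, 36), (Jo, MIA, 22, 9, Lyra, 27), (Mo, CHI, 36, 21, Atlas, 40), (Mo, CHI, 36, 21, Helix, 12), (Mo, CHI, 36, 21, Omega, 2), (Mo, CHI, 36, 21, Vega, 34), (Mo, DC, 34, 5, Atlas, 40), (Mo, DC, 34, 5, Helix, 12), (Mo, DC, 34, 5, Omega, 2), (Mo, DC, 34, 5, Vega, 34), (Mo, DEN, 20, 10, Atlas, 40), (Mo, DEN, 20, 10, Helix, 12), (Mo, DEN, 20, 10, Omega, 2), (Mo, DEN, 20, 10, Vega, 34)}
(Supplier ⋈ Catalog) ⋈ Order (natural join on city): {(Jo, LA, 14, 20, Delta, 36, grey, 31), (Jo, LA, 14, 20, Lyra, 27, grey, 31), (Jo, LA, 18, 2, Delta, 36, grey, 31), (Jo, LA, 18, 2, Lyra, 27, grey, 31), (Jo, LA, 22, 12, Delta, 36, grey, 31), (Jo, LA, 22, 12, Lyra, 27, grey, 31), (Mo, CHI, 36, 21, Atlas, 40, grey, 21), (Mo, CHI, 36, 21, Atlas, 40, grey, 30), (Mo, CHI, 36, 21, Helix, 12, grey, 21), (Mo, CHI, 36, 21, Helix, 12, grey, 30), (Mo, CHI, 36, 21, Omega, 2, grey, 21), (Mo, CHI, 36, 21, Omega, 2, grey, 30), (Mo, CHI, 36, 21, Vega, 34, grey, 21), (Mo, CHI, 36, 21, Vega, 34, grey, 30), (Mo, DC, 34, 5, Atlas, 40, red, 40), (Mo, DC, 34, 5, Helix, 12, red, 40), (Mo, DC, 34, 5, Omega, 2, red, 40), (Mo, DC, 34, 5, Vega, 34, red, 40)}
Filtering on cost > pid leaves {(Jo, LA, 14, 20, Delta, 36, grey, 31), (Jo, LA, 14, 20, Lyra, 27, grey, 31), (Jo, LA, 18, 2, Delta, 36, grey, 31), (Jo, LA, 18, 2, Lyra, 27, grey, 31), (Jo, LA, 22, 12, Delta, 36, grey, 31), (Jo, LA, 22, 12, Lyra, 27, grey, 31), (Mo, DC, 34, 5, Atlas, 40, red, 40), (Mo, DC, 34, 5, Helix, 12, red, 40), (Mo, DC, 34, 5, Omega, 2, red, 40), (Mo, DC, 34, 5, Vega, 34, red, 40)}.
Projecting to pname, qty (4 duplicate(s) eliminated): {(Atlas, 40), (Delta, 36), (Helix, 12), (Lyra, 27), (Omega, 2), (Vega, 34)}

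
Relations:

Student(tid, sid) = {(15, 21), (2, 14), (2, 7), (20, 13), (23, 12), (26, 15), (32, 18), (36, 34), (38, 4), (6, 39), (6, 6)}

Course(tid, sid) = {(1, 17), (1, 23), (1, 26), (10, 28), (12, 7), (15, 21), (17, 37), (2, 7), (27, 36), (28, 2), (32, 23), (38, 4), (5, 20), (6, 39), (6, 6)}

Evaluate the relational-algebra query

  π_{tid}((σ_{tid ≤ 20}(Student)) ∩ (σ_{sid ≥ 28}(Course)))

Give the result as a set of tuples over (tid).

{6}

σ[tid ≤ 20]: keep tuples satisfying tid ≤ 20 → {(15, 21), (2, 14), (2, 7), (20, 13), (6, 39), (6, 6)}
σ[sid ≥ 28]: keep tuples satisfying sid ≥ 28 → {(10, 28), (17, 37), (27, 36), (6, 39)}
Taking the intersection: {(6, 39)}
π[tid]: project onto (tid) → {6}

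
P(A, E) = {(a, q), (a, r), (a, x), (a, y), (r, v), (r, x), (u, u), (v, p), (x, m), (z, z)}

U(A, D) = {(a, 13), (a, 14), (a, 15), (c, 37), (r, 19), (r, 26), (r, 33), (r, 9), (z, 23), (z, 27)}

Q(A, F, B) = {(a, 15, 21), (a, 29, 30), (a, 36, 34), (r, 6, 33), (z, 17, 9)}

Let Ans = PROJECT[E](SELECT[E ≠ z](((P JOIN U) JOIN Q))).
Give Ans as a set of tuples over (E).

Joining P and U on A yields {(a, q, 13), (a, q, 14), (a, q, 15), (a, r, 13), (a, r, 14), (a, r, 15), (a, x, 13), (a, x, 14), (a, x, 15), (a, y, 13), (a, y, 14), (a, y, 15), (r, v, 19), (r, v, 26), (r, v, 33), (r, v, 9), (r, x, 19), (r, x, 26), (r, x, 33), (r, x, 9), (z, z, 23), (z, z, 27)}.
Joining (P JOIN U) and Q on A yields {(a, q, 13, 15, 21), (a, q, 13, 29, 30), (a, q, 13, 36, 34), (a, q, 14, 15, 21), (a, q, 14, 29, 30), (a, q, 14, 36, 34), (a, q, 15, 15, 21), (a, q, 15, 29, 30), (a, q, 15, 36, 34), (a, r, 13, 15, 21), (a, r, 13, 29, 30), (a, r, 13, 36, 34), (a, r, 14, 15, 21), (a, r, 14, 29, 30), (a, r, 14, 36, 34), (a, r, 15, 15, 21), (a, r, 15, 29, 30), (a, r, 15, 36, 34), (a, x, 13, 15, 21), (a, x, 13, 29, 30), (a, x, 13, 36, 34), (a, x, 14, 15, 21), (a, x, 14, 29, 30), (a, x, 14, 36, 34), (a, x, 15, 15, 21), (a, x, 15, 29, 30), (a, x, 15, 36, 34), (a, y, 13, 15, 21), (a, y, 13, 29, 30), (a, y, 13, 36, 34), (a, y, 14, 15, 21), (a, y, 14, 29, 30), (a, y, 14, 36, 34), (a, y, 15, 15, 21), (a, y, 15, 29, 30), (a, y, 15, 36, 34), (r, v, 19, 6, 33), (r, v, 26, 6, 33), (r, v, 33, 6, 33), (r, v, 9, 6, 33), (r, x, 19, 6, 33), (r, x, 26, 6, 33), (r, x, 33, 6, 33), (r, x, 9, 6, 33), (z, z, 23, 17, 9), (z, z, 27, 17, 9)}.
Filtering on E ≠ z leaves {(a, q, 13, 15, 21), (a, q, 13, 29, 30), (a, q, 13, 36, 34), (a, q, 14, 15, 21), (a, q, 14, 29, 30), (a, q, 14, 36, 34), (a, q, 15, 15, 21), (a, q, 15, 29, 30), (a, q, 15, 36, 34), (a, r, 13, 15, 21), (a, r, 13, 29, 30), (a, r, 13, 36, 34), (a, r, 14, 15, 21), (a, r, 14, 29, 30), (a, r, 14, 36, 34), (a, r, 15, 15, 21), (a, r, 15, 29, 30), (a, r, 15, 36, 34), (a, x, 13, 15, 21), (a, x, 13, 29, 30), (a, x, 13, 36, 34), (a, x, 14, 15, 21), (a, x, 14, 29, 30), (a, x, 14, 36, 34), (a, x, 15, 15, 21), (a, x, 15, 29, 30), (a, x, 15, 36, 34), (a, y, 13, 15, 21), (a, y, 13, 29, 30), (a, y, 13, 36, 34), (a, y, 14, 15, 21), (a, y, 14, 29, 30), (a, y, 14, 36, 34), (a, y, 15, 15, 21), (a, y, 15, 29, 30), (a, y, 15, 36, 34), (r, v, 19, 6, 33), (r, v, 26, 6, 33), (r, v, 33, 6, 33), (r, v, 9, 6, 33), (r, x, 19, 6, 33), (r, x, 26, 6, 33), (r, x, 33, 6, 33), (r, x, 9, 6, 33)}.
π[E]: project onto (E) (39 duplicate(s) eliminated) → {q, r, v, x, y}

{q, r, v, x, y}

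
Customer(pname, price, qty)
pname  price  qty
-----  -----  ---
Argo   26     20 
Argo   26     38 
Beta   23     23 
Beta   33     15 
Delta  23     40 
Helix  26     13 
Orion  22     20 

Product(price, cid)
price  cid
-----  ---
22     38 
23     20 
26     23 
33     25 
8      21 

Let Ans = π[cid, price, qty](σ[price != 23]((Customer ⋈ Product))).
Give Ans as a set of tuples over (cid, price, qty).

Joining Customer and Product on price yields {(Argo, 26, 20, 23), (Argo, 26, 38, 23), (Beta, 23, 23, 20), (Beta, 33, 15, 25), (Delta, 23, 40, 20), (Helix, 26, 13, 23), (Orion, 22, 20, 38)}.
Apply σ_{price != 23}; surviving tuples: {(Argo, 26, 20, 23), (Argo, 26, 38, 23), (Beta, 33, 15, 25), (Helix, 26, 13, 23), (Orion, 22, 20, 38)}
π[cid, price, qty]: project onto (cid, price, qty) → {(23, 26, 13), (23, 26, 20), (23, 26, 38), (25, 33, 15), (38, 22, 20)}

{(23, 26, 13), (23, 26, 20), (23, 26, 38), (25, 33, 15), (38, 22, 20)}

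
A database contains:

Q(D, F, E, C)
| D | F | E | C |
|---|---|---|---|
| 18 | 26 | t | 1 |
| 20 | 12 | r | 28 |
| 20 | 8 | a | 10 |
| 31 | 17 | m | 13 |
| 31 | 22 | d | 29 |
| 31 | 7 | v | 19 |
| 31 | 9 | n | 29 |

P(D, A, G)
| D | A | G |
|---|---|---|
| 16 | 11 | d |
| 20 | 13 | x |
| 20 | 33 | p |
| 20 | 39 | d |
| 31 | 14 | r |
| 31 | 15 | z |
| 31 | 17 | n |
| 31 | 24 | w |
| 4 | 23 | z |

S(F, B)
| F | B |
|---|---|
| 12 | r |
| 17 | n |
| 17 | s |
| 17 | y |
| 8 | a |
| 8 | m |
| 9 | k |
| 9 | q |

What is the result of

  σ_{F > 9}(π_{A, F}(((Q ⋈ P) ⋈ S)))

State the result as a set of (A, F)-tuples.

Natural join on D: {(20, 12, r, 28, 13, x), (20, 12, r, 28, 33, p), (20, 12, r, 28, 39, d), (20, 8, a, 10, 13, x), (20, 8, a, 10, 33, p), (20, 8, a, 10, 39, d), (31, 17, m, 13, 14, r), (31, 17, m, 13, 15, z), (31, 17, m, 13, 17, n), (31, 17, m, 13, 24, w), (31, 22, d, 29, 14, r), (31, 22, d, 29, 15, z), (31, 22, d, 29, 17, n), (31, 22, d, 29, 24, w), (31, 7, v, 19, 14, r), (31, 7, v, 19, 15, z), (31, 7, v, 19, 17, n), (31, 7, v, 19, 24, w), (31, 9, n, 29, 14, r), (31, 9, n, 29, 15, z), (31, 9, n, 29, 17, n), (31, 9, n, 29, 24, w)}
Natural join on F: {(20, 12, r, 28, 13, x, r), (20, 12, r, 28, 33, p, r), (20, 12, r, 28, 39, d, r), (20, 8, a, 10, 13, x, a), (20, 8, a, 10, 13, x, m), (20, 8, a, 10, 33, p, a), (20, 8, a, 10, 33, p, m), (20, 8, a, 10, 39, d, a), (20, 8, a, 10, 39, d, m), (31, 17, m, 13, 14, r, n), (31, 17, m, 13, 14, r, s), (31, 17, m, 13, 14, r, y), (31, 17, m, 13, 15, z, n), (31, 17, m, 13, 15, z, s), (31, 17, m, 13, 15, z, y), (31, 17, m, 13, 17, n, n), (31, 17, m, 13, 17, n, s), (31, 17, m, 13, 17, n, y), (31, 17, m, 13, 24, w, n), (31, 17, m, 13, 24, w, s), (31, 17, m, 13, 24, w, y), (31, 9, n, 29, 14, r, k), (31, 9, n, 29, 14, r, q), (31, 9, n, 29, 15, z, k), (31, 9, n, 29, 15, z, q), (31, 9, n, 29, 17, n, k), (31, 9, n, 29, 17, n, q), (31, 9, n, 29, 24, w, k), (31, 9, n, 29, 24, w, q)}
π[A, F]: project onto (A, F) (15 duplicate(s) eliminated) → {(13, 12), (13, 8), (14, 17), (14, 9), (15, 17), (15, 9), (17, 17), (17, 9), (24, 17), (24, 9), (33, 12), (33, 8), (39, 12), (39, 8)}
Filtering on F > 9 leaves {(13, 12), (14, 17), (15, 17), (17, 17), (24, 17), (33, 12), (39, 12)}.

{(13, 12), (14, 17), (15, 17), (17, 17), (24, 17), (33, 12), (39, 12)}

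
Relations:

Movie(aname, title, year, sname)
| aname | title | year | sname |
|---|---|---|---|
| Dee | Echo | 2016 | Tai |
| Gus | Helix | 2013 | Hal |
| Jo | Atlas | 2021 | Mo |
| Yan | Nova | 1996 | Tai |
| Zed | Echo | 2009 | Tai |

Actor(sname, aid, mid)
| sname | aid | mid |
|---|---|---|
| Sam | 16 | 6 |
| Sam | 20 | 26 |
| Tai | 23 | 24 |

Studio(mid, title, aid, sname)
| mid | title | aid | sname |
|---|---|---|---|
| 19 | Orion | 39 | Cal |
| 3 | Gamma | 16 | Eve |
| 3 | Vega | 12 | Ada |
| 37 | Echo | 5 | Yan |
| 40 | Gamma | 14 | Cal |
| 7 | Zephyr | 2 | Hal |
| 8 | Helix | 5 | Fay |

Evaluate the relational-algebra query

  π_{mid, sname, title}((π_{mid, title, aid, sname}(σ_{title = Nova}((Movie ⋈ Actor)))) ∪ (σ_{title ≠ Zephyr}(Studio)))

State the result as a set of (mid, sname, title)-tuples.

Movie ⋈ Actor (natural join on sname): {(Dee, Echo, 2016, Tai, 23, 24), (Yan, Nova, 1996, Tai, 23, 24), (Zed, Echo, 2009, Tai, 23, 24)}
Selection title = Nova: {(Yan, Nova, 1996, Tai, 23, 24)}
Keep only column(s) mid, title, aid, sname: {(24, Nova, 23, Tai)}
Selection title ≠ Zephyr: {(19, Orion, 39, Cal), (3, Gamma, 16, Eve), (3, Vega, 12, Ada), (37, Echo, 5, Yan), (40, Gamma, 14, Cal), (8, Helix, 5, Fay)}
Union: {(24, Nova, 23, Tai)} with {(19, Orion, 39, Cal), (3, Gamma, 16, Eve), (3, Vega, 12, Ada), (37, Echo, 5, Yan), (40, Gamma, 14, Cal), (8, Helix, 5, Fay)} → {(19, Orion, 39, Cal), (24, Nova, 23, Tai), (3, Gamma, 16, Eve), (3, Vega, 12, Ada), (37, Echo, 5, Yan), (40, Gamma, 14, Cal), (8, Helix, 5, Fay)}
Keep only column(s) mid, sname, title: {(19, Cal, Orion), (24, Tai, Nova), (3, Ada, Vega), (3, Eve, Gamma), (37, Yan, Echo), (40, Cal, Gamma), (8, Fay, Helix)}

{(19, Cal, Orion), (24, Tai, Nova), (3, Ada, Vega), (3, Eve, Gamma), (37, Yan, Echo), (40, Cal, Gamma), (8, Fay, Helix)}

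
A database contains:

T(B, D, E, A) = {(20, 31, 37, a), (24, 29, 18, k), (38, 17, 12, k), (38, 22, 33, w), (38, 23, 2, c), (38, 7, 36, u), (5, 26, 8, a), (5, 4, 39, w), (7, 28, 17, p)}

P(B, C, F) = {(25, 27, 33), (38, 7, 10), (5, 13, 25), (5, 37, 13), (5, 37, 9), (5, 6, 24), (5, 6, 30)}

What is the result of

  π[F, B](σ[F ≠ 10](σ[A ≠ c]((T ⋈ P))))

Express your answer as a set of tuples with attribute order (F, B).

Joining T and P on B yields {(38, 17, 12, k, 7, 10), (38, 22, 33, w, 7, 10), (38, 23, 2, c, 7, 10), (38, 7, 36, u, 7, 10), (5, 26, 8, a, 13, 25), (5, 26, 8, a, 37, 13), (5, 26, 8, a, 37, 9), (5, 26, 8, a, 6, 24), (5, 26, 8, a, 6, 30), (5, 4, 39, w, 13, 25), (5, 4, 39, w, 37, 13), (5, 4, 39, w, 37, 9), (5, 4, 39, w, 6, 24), (5, 4, 39, w, 6, 30)}.
Filtering on A ≠ c leaves {(38, 17, 12, k, 7, 10), (38, 22, 33, w, 7, 10), (38, 7, 36, u, 7, 10), (5, 26, 8, a, 13, 25), (5, 26, 8, a, 37, 13), (5, 26, 8, a, 37, 9), (5, 26, 8, a, 6, 24), (5, 26, 8, a, 6, 30), (5, 4, 39, w, 13, 25), (5, 4, 39, w, 37, 13), (5, 4, 39, w, 37, 9), (5, 4, 39, w, 6, 24), (5, 4, 39, w, 6, 30)}.
Filtering on F ≠ 10 leaves {(5, 26, 8, a, 13, 25), (5, 26, 8, a, 37, 13), (5, 26, 8, a, 37, 9), (5, 26, 8, a, 6, 24), (5, 26, 8, a, 6, 30), (5, 4, 39, w, 13, 25), (5, 4, 39, w, 37, 13), (5, 4, 39, w, 37, 9), (5, 4, 39, w, 6, 24), (5, 4, 39, w, 6, 30)}.
Projecting to F, B (5 duplicate(s) eliminated): {(13, 5), (24, 5), (25, 5), (30, 5), (9, 5)}

{(13, 5), (24, 5), (25, 5), (30, 5), (9, 5)}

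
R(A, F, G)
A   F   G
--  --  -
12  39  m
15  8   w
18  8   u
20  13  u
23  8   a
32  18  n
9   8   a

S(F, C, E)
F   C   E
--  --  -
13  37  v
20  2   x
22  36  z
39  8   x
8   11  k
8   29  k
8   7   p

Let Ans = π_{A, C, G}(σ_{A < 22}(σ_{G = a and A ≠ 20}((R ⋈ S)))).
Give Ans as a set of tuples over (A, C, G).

Joining R and S on F yields {(12, 39, m, 8, x), (15, 8, w, 11, k), (15, 8, w, 29, k), (15, 8, w, 7, p), (18, 8, u, 11, k), (18, 8, u, 29, k), (18, 8, u, 7, p), (20, 13, u, 37, v), (23, 8, a, 11, k), (23, 8, a, 29, k), (23, 8, a, 7, p), (9, 8, a, 11, k), (9, 8, a, 29, k), (9, 8, a, 7, p)}.
Filtering on G = a and A ≠ 20 leaves {(23, 8, a, 11, k), (23, 8, a, 29, k), (23, 8, a, 7, p), (9, 8, a, 11, k), (9, 8, a, 29, k), (9, 8, a, 7, p)}.
Filtering on A < 22 leaves {(9, 8, a, 11, k), (9, 8, a, 29, k), (9, 8, a, 7, p)}.
π_{A, C, G} gives {(9, 11, a), (9, 29, a), (9, 7, a)}.

{(9, 11, a), (9, 29, a), (9, 7, a)}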